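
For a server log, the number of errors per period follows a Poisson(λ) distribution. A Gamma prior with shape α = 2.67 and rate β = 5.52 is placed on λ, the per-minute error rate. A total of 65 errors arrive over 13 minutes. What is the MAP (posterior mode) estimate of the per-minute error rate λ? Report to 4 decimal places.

3.5999

With a Gamma(shape α, rate β) prior, the Poisson likelihood is conjugate: the posterior is Gamma(α + ΣXᵢ, β + n).
Posterior: Gamma(α+S, β+n) = Gamma(2.67+65, 5.52+13) = Gamma(67.67, 18.52).
Mode of Gamma(α,β) for α≥1 is (α−1)/β = 66.67/18.52 = 3.5999.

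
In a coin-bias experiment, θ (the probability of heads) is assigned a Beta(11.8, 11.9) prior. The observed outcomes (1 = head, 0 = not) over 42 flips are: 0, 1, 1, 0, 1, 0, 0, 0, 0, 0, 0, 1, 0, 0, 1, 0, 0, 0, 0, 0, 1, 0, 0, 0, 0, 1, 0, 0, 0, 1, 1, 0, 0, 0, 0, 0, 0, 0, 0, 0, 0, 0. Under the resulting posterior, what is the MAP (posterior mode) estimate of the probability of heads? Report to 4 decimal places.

0.3108

The Beta prior is conjugate to a Binomial/Bernoulli likelihood; the update adds successes to α and failures to β.
Posterior: Beta(α+k, β+n−k) = Beta(11.8+9, 11.9+33) = Beta(20.8, 44.9).
Mode of Beta(a,b) for a,b>1 is (a−1)/(a+b−2) = 19.8/63.7 = 0.3108.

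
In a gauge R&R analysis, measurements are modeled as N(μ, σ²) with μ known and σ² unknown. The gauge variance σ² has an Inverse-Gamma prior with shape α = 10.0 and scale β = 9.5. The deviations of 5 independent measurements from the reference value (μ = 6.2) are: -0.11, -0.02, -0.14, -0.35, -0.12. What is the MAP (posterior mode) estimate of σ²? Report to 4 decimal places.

0.7100

With known mean μ and an Inverse-Gamma(α, β) prior on σ², the Normal likelihood is conjugate: posterior is Inv-Gamma(α + n/2, β + Σ(xᵢ−μ)²/2).
Σ(xᵢ−μ)² = (-0.11)² + (-0.02)² + (-0.14)² + (-0.35)² + (-0.12)² = 0.1690.
Posterior: Inv-Gamma(10.0 + 5/2, 9.5 + 0.1690/2) = Inv-Gamma(12.50, 9.58450).
Mode = β/(α+1) = 9.58450/13.50 = 0.7100.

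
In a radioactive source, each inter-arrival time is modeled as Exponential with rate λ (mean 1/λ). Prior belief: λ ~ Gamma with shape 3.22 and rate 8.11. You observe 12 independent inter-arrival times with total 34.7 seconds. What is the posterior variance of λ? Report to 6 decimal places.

0.008305

With a Gamma(shape α, rate β) prior on the exponential rate λ, the posterior after n observations with total T = Σxᵢ is Gamma(α+n, β+T).
Posterior: Gamma(3.22+12, 8.11+34.7) = Gamma(15.22, 42.81).
Var = α/β² = 0.008305.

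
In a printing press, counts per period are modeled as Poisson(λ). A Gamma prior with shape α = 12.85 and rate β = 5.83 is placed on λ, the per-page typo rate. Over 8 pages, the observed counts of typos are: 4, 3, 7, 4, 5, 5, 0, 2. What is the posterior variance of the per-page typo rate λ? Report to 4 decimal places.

0.2240

With a Gamma(shape α, rate β) prior, the Poisson likelihood is conjugate: the posterior is Gamma(α + ΣXᵢ, β + n).
Sum of counts S = 30 over n = 8 pages.
Posterior: Gamma(α+S, β+n) = Gamma(12.85+30, 5.83+8) = Gamma(42.85, 13.83).
Var = α/β² = 42.85/13.83² = 0.2240.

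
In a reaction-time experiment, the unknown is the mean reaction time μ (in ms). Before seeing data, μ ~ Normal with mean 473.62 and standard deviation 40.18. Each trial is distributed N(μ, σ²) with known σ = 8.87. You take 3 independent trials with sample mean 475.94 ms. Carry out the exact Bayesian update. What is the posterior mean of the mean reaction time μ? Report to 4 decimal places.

475.9029

For Normal data with known variance σ², a Normal(μ₀, σ₀²) prior on μ is conjugate. Posterior precision = 1/σ₀² + n/σ²; posterior mean is the precision-weighted average of μ₀ and x̄.
n·x̄ = 3·475.94 = 1427.82.
σ₀² = 40.18² = 1614.4324, σ² = 8.87² = 78.6769; σ² + n·σ₀² = 78.6769 + 3·1614.4324 = 4921.9741.
Posterior mean = (μ₀/σ₀² + n·x̄/σ²)/(1/σ₀² + n/σ²) = (σ²·μ₀ + σ₀²·n·x̄)/(σ² + n·σ₀²) = (78.6769·473.62 + 1614.4324·1427.82)/4921.9741 = 2342381.822746/4921.9741 = 475.9029.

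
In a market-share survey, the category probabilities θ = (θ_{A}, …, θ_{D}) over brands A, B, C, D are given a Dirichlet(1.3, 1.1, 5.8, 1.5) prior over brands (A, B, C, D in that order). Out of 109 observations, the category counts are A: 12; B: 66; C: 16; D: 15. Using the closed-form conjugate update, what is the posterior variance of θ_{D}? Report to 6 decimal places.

0.001000

The Dirichlet prior is conjugate to the Multinomial likelihood: each posterior αⱼ = prior αⱼ + observed count nⱼ.
Posterior concentration: (13.3, 67.1, 21.8, 16.5), total = 118.7.
Var[θ_j] = α_j(Σα−α_j)/((Σα)²(Σα+1)) = 16.5·102.2/(118.7²·119.7) = 0.001000.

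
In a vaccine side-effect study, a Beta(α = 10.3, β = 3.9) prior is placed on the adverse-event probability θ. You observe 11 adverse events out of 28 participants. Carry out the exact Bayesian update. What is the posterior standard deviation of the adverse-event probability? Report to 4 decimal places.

The Beta prior is conjugate to a Binomial/Bernoulli likelihood; the update adds successes to α and failures to β.
Posterior: Beta(α+k, β+n−k) = Beta(10.3+11, 3.9+17) = Beta(21.3, 20.9).
Var = αβ/((α+β)²(α+β+1)) = 21.3·20.9/(42.2²·43.2) = 0.00578652; SD = √0.00578652 = 0.0761.

0.0761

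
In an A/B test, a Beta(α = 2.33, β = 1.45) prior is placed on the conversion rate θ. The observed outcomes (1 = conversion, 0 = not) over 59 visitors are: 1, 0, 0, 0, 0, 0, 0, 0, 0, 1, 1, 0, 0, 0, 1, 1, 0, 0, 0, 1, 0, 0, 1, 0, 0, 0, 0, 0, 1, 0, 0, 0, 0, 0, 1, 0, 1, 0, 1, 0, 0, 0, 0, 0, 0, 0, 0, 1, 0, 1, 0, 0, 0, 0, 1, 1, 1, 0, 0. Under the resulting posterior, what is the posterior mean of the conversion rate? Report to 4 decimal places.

0.2920

The Beta prior is conjugate to a Binomial/Bernoulli likelihood; the update adds successes to α and failures to β.
Posterior: Beta(α+k, β+n−k) = Beta(2.33+16, 1.45+43) = Beta(18.33, 44.45).
Posterior mean = α/(α+β) = 18.33/62.78 = 0.2920.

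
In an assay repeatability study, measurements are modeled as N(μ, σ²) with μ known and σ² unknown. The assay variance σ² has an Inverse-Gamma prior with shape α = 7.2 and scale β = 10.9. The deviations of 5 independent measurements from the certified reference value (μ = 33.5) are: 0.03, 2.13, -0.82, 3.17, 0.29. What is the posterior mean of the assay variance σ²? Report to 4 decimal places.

With known mean μ and an Inverse-Gamma(α, β) prior on σ², the Normal likelihood is conjugate: posterior is Inv-Gamma(α + n/2, β + Σ(xᵢ−μ)²/2).
Σ(xᵢ−μ)² = (0.03)² + (2.13)² + (-0.82)² + (3.17)² + (0.29)² = 15.3432.
Posterior: Inv-Gamma(7.2 + 5/2, 10.9 + 15.3432/2) = Inv-Gamma(9.70, 18.57160).
E[σ²|data] = β/(α−1) = 18.57160/8.70 = 2.1347.

2.1347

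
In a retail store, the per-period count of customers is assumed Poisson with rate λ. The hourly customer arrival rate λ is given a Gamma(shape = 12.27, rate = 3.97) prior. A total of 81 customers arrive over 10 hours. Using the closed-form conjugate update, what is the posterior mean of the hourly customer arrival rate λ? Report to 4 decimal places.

6.6764

With a Gamma(shape α, rate β) prior, the Poisson likelihood is conjugate: the posterior is Gamma(α + ΣXᵢ, β + n).
Posterior: Gamma(α+S, β+n) = Gamma(12.27+81, 3.97+10) = Gamma(93.27, 13.97).
Posterior mean = α/β = 93.27/13.97 = 6.6764.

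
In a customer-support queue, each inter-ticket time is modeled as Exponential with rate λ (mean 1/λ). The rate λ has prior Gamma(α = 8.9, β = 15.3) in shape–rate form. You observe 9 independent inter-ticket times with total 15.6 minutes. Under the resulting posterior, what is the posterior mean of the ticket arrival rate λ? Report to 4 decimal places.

With a Gamma(shape α, rate β) prior on the exponential rate λ, the posterior after n observations with total T = Σxᵢ is Gamma(α+n, β+T).
Posterior: Gamma(8.9+9, 15.3+15.6) = Gamma(17.9, 30.9).
Posterior mean of λ = α/β = 17.9/30.9 = 0.5793.

0.5793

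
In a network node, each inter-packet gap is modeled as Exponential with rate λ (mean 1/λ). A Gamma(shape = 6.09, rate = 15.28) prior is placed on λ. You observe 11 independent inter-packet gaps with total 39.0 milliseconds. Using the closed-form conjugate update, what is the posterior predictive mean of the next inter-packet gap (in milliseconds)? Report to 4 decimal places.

3.3735

With a Gamma(shape α, rate β) prior on the exponential rate λ, the posterior after n observations with total T = Σxᵢ is Gamma(α+n, β+T).
Posterior: Gamma(6.09+11, 15.28+39.0) = Gamma(17.09, 54.28).
The predictive distribution for the next observation is Lomax; its mean is β/(α−1) = 54.28/16.09 = 3.3735.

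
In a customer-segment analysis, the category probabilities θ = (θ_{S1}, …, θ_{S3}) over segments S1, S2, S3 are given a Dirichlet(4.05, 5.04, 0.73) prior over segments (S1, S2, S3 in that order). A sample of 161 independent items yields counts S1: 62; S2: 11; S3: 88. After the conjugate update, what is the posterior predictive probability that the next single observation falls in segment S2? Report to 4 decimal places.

The Dirichlet prior is conjugate to the Multinomial likelihood: each posterior αⱼ = prior αⱼ + observed count nⱼ.
Posterior concentration: (66.05, 16.04, 88.73), total = 170.82.
P(next = S2 | data) = α_{S2}/Σα = 0.0939.

0.0939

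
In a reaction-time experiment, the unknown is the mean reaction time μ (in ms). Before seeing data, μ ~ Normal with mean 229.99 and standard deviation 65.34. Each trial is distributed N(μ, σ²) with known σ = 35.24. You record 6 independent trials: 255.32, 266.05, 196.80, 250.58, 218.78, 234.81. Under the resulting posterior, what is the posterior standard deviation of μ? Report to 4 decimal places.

For Normal data with known variance σ², a Normal(μ₀, σ₀²) prior on μ is conjugate. Posterior precision = 1/σ₀² + n/σ²; posterior mean is the precision-weighted average of μ₀ and x̄.
σ₀² = 65.34² = 4269.3156, σ² = 35.24² = 1241.8576; σ² + n·σ₀² = 1241.8576 + 6·4269.3156 = 26857.7512.
Posterior precision = 1/σ₀² + n/σ² = 1/4269.3156 + 6/1241.8576 = (σ² + n·σ₀²)/(σ₀²σ²) = 26857.7512/(4269.3156·1241.8576); posterior variance σₙ² = σ₀²σ²/(σ² + n·σ₀²) = 4269.3156·1241.8576/26857.7512 = 197.406029.
Posterior SD = √σₙ² = √(4269.3156·1241.8576/26857.7512) = 14.0501.

14.0501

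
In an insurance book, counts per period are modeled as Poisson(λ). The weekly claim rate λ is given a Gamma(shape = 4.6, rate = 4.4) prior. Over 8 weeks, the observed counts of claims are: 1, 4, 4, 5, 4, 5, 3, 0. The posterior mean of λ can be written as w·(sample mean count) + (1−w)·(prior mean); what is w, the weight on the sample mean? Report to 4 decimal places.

0.6452

With a Gamma(shape α, rate β) prior, the Poisson likelihood is conjugate: the posterior is Gamma(α + ΣXᵢ, β + n).
Posterior mean = (α₀+S)/(β₀+n) = [n/(β₀+n)]·(S/n) + [β₀/(β₀+n)]·(α₀/β₀), so only n and β₀ enter the weight.
Weight on data w = n/(β₀+n) = 8/(4.4+8) = 8/12.4 = 0.6452.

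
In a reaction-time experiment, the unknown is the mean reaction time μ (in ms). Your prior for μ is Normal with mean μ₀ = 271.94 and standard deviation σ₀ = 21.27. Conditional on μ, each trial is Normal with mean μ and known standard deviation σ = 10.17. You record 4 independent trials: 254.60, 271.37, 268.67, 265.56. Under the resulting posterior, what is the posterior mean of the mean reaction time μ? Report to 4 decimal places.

For Normal data with known variance σ², a Normal(μ₀, σ₀²) prior on μ is conjugate. Posterior precision = 1/σ₀² + n/σ²; posterior mean is the precision-weighted average of μ₀ and x̄.
Σxᵢ = 254.60 + 271.37 + 268.67 + 265.56 = 1060.2, so n·x̄ = 1060.2.
σ₀² = 21.27² = 452.4129, σ² = 10.17² = 103.4289; σ² + n·σ₀² = 103.4289 + 4·452.4129 = 1913.0805.
Posterior mean = (μ₀/σ₀² + n·x̄/σ²)/(1/σ₀² + n/σ²) = (σ²·μ₀ + σ₀²·n·x̄)/(σ² + n·σ₀²) = (103.4289·271.94 + 452.4129·1060.2)/1913.0805 = 507774.611646/1913.0805 = 265.4225.

265.4225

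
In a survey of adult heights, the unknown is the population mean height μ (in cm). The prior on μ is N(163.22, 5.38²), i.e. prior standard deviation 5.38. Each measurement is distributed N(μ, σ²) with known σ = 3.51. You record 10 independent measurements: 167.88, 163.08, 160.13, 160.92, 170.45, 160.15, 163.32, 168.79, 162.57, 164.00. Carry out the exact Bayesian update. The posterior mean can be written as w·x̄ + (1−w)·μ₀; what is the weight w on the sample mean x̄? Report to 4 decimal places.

0.9592

For Normal data with known variance σ², a Normal(μ₀, σ₀²) prior on μ is conjugate. Posterior precision = 1/σ₀² + n/σ²; posterior mean is the precision-weighted average of μ₀ and x̄.
σ₀² = 5.38² = 28.9444, σ² = 3.51² = 12.3201. Prior precision 1/σ₀² = 1/28.9444; data precision n/σ² = 10/12.3201.
w = (n/σ²)/(1/σ₀² + n/σ²) = n·σ₀²/(σ² + n·σ₀²) = 10·28.9444/(12.3201 + 10·28.9444) = 289.444/301.7641 = 0.9592.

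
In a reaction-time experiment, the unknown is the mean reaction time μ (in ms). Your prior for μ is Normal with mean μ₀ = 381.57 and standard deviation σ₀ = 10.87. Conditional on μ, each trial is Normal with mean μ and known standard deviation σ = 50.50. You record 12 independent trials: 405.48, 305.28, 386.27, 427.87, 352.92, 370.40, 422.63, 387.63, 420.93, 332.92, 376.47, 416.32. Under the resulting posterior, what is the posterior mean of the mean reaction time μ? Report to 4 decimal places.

382.3525

For Normal data with known variance σ², a Normal(μ₀, σ₀²) prior on μ is conjugate. Posterior precision = 1/σ₀² + n/σ²; posterior mean is the precision-weighted average of μ₀ and x̄.
Σxᵢ = 405.48 + 305.28 + 386.27 + 427.87 + 352.92 + 370.40 + 422.63 + 387.63 + 420.93 + 332.92 + 376.47 + 416.32 = 4605.12, so n·x̄ = 4605.12.
σ₀² = 10.87² = 118.1569, σ² = 50.50² = 2550.25; σ² + n·σ₀² = 2550.25 + 12·118.1569 = 3968.1328.
Posterior mean = (μ₀/σ₀² + n·x̄/σ²)/(1/σ₀² + n/σ²) = (σ²·μ₀ + σ₀²·n·x̄)/(σ² + n·σ₀²) = (2550.25·381.57 + 118.1569·4605.12)/3968.1328 = 1517225.595828/3968.1328 = 382.3525.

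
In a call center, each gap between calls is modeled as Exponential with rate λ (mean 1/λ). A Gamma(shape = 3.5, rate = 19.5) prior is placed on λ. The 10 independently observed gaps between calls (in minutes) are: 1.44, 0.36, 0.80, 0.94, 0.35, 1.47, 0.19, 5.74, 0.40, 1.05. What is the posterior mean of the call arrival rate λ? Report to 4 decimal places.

0.4187

With a Gamma(shape α, rate β) prior on the exponential rate λ, the posterior after n observations with total T = Σxᵢ is Gamma(α+n, β+T).
Sum of observations T = 12.74 minutes; n = 10.
Posterior: Gamma(3.5+10, 19.5+12.74) = Gamma(13.5, 32.24).
Posterior mean of λ = α/β = 13.5/32.24 = 0.4187.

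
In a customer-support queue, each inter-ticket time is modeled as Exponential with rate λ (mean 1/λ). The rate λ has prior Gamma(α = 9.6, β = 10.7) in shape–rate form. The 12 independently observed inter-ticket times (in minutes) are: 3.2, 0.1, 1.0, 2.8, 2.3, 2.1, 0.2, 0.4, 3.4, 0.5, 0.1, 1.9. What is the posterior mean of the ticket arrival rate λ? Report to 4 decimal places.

0.7526

With a Gamma(shape α, rate β) prior on the exponential rate λ, the posterior after n observations with total T = Σxᵢ is Gamma(α+n, β+T).
Sum of observations T = 18.0 minutes; n = 12.
Posterior: Gamma(9.6+12, 10.7+18.0) = Gamma(21.6, 28.7).
Posterior mean of λ = α/β = 21.6/28.7 = 0.7526.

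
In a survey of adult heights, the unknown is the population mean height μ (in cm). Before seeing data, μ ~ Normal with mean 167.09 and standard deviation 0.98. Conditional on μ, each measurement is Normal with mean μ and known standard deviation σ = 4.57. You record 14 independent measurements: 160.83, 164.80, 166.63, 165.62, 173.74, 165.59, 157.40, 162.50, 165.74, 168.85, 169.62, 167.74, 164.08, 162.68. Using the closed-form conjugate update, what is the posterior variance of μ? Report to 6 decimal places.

For Normal data with known variance σ², a Normal(μ₀, σ₀²) prior on μ is conjugate. Posterior precision = 1/σ₀² + n/σ²; posterior mean is the precision-weighted average of μ₀ and x̄.
σ₀² = 0.98² = 0.9604, σ² = 4.57² = 20.8849; σ² + n·σ₀² = 20.8849 + 14·0.9604 = 34.3305.
Posterior precision = 1/σ₀² + n/σ² = 1/0.9604 + 14/20.8849 = (σ² + n·σ₀²)/(σ₀²σ²) = 34.3305/(0.9604·20.8849); posterior variance σₙ² = σ₀²σ²/(σ² + n·σ₀²) = 0.9604·20.8849/34.3305 = 0.584258.

0.584258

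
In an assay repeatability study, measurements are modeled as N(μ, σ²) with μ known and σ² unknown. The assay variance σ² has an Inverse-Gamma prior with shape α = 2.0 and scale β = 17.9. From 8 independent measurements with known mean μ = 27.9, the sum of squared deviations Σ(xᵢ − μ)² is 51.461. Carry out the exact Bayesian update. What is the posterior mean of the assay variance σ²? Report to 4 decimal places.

8.7261

With known mean μ and an Inverse-Gamma(α, β) prior on σ², the Normal likelihood is conjugate: posterior is Inv-Gamma(α + n/2, β + Σ(xᵢ−μ)²/2).
Posterior: Inv-Gamma(2.0 + 8/2, 17.9 + 51.461/2) = Inv-Gamma(6.00, 43.6305).
E[σ²|data] = β/(α−1) = 43.6305/5.00 = 8.7261.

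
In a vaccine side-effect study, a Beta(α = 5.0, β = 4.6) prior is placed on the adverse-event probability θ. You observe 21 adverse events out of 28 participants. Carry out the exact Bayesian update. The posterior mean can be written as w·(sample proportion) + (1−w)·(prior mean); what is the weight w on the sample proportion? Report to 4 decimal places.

The Beta prior is conjugate to a Binomial/Bernoulli likelihood; the update adds successes to α and failures to β.
Posterior mean = (α₀+k)/(α₀+β₀+n) = [n/(α₀+β₀+n)]·(k/n) + [(α₀+β₀)/(α₀+β₀+n)]·α₀/(α₀+β₀), so only n and the prior enter the weight.
The weight on the data is w = n/(α₀+β₀+n) = 28/(5.0+4.6+28) = 28/37.6 = 0.7447.

0.7447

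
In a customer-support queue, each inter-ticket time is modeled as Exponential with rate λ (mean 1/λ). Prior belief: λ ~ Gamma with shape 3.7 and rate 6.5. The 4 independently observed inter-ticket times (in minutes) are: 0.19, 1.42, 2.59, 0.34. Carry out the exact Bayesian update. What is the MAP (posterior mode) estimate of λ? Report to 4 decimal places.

0.6069

With a Gamma(shape α, rate β) prior on the exponential rate λ, the posterior after n observations with total T = Σxᵢ is Gamma(α+n, β+T).
Sum of observations T = 4.54 minutes; n = 4.
Posterior: Gamma(3.7+4, 6.5+4.54) = Gamma(7.7, 11.04).
Mode = (α−1)/β = 0.6069.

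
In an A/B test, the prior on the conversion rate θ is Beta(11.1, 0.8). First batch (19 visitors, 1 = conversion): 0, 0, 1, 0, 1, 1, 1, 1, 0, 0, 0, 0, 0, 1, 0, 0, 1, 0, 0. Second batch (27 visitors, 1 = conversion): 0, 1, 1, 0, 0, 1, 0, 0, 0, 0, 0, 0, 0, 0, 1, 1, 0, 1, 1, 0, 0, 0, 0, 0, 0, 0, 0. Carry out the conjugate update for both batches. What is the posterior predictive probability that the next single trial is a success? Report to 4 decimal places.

0.4335

The Beta prior is conjugate to a Binomial/Bernoulli likelihood; the update adds successes to α and failures to β.
After batch 1: Beta(11.1+7, 0.8+12) = Beta(18.1, 12.8).
After batch 2: Beta(18.1+7, 12.8+20) = Beta(25.1, 32.8).
For a single future Bernoulli trial, P(success | data) = α/(α+β) = 0.4335.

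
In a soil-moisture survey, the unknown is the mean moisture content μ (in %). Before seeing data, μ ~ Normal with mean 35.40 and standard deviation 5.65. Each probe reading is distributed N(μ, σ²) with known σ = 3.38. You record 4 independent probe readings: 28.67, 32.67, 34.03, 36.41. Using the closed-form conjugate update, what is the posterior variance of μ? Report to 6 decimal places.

For Normal data with known variance σ², a Normal(μ₀, σ₀²) prior on μ is conjugate. Posterior precision = 1/σ₀² + n/σ²; posterior mean is the precision-weighted average of μ₀ and x̄.
σ₀² = 5.65² = 31.9225, σ² = 3.38² = 11.4244; σ² + n·σ₀² = 11.4244 + 4·31.9225 = 139.1144.
Posterior precision = 1/σ₀² + n/σ² = 1/31.9225 + 4/11.4244 = (σ² + n·σ₀²)/(σ₀²σ²) = 139.1144/(31.9225·11.4244); posterior variance σₙ² = σ₀²σ²/(σ² + n·σ₀²) = 31.9225·11.4244/139.1144 = 2.621550.

2.621550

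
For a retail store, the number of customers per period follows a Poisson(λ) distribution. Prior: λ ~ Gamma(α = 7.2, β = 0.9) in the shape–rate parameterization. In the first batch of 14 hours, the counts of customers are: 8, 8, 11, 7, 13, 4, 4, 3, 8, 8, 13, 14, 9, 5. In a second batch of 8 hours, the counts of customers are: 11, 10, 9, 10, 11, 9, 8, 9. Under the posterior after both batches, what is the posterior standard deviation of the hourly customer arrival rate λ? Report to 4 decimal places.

With a Gamma(shape α, rate β) prior, the Poisson likelihood is conjugate: the posterior is Gamma(α + ΣXᵢ, β + n).
Batch 1: sum of counts S = 115 over n = 14 hours.
After batch 1: Gamma(α+S, β+n) = Gamma(7.2+115, 0.9+14) = Gamma(122.2, 14.9).
Batch 2: sum of counts S = 77 over n = 8 hours.
After batch 2: Gamma(α+S, β+n) = Gamma(122.2+77, 14.9+8) = Gamma(199.2, 22.9).
SD = √α/β = √199.2/22.9 = 0.6163.

0.6163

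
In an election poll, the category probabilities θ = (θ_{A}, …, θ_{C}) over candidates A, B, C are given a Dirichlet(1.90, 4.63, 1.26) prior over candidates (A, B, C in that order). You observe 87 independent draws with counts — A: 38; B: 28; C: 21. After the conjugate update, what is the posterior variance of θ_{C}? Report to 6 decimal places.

0.001876

The Dirichlet prior is conjugate to the Multinomial likelihood: each posterior αⱼ = prior αⱼ + observed count nⱼ.
Posterior concentration: (39.90, 32.63, 22.26), total = 94.79.
Var[θ_j] = α_j(Σα−α_j)/((Σα)²(Σα+1)) = 22.26·72.53/(94.79²·95.79) = 0.001876.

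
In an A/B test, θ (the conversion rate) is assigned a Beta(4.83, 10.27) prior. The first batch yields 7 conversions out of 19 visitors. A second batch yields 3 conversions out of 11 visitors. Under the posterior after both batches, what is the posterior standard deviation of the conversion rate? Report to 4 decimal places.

0.0692

The Beta prior is conjugate to a Binomial/Bernoulli likelihood; the update adds successes to α and failures to β.
After batch 1: Beta(4.83+7, 10.27+12) = Beta(11.83, 22.27).
After batch 2: Beta(11.83+3, 22.27+8) = Beta(14.83, 30.27).
Var = αβ/((α+β)²(α+β+1)) = 14.83·30.27/(45.10²·46.10) = 0.00478740; SD = √0.00478740 = 0.0692.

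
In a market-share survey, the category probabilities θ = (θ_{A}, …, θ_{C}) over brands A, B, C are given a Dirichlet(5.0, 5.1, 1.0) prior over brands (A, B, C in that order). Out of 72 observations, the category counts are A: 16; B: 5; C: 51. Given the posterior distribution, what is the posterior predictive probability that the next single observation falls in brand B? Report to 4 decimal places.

The Dirichlet prior is conjugate to the Multinomial likelihood: each posterior αⱼ = prior αⱼ + observed count nⱼ.
Posterior concentration: (21.0, 10.1, 52.0), total = 83.1.
P(next = B | data) = α_{B}/Σα = 0.1215.

0.1215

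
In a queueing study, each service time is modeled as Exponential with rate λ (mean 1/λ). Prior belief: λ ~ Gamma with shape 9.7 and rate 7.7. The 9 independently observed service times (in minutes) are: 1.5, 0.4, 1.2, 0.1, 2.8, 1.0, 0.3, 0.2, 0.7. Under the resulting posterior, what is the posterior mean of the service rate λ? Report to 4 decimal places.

1.1761

With a Gamma(shape α, rate β) prior on the exponential rate λ, the posterior after n observations with total T = Σxᵢ is Gamma(α+n, β+T).
Sum of observations T = 8.2 minutes; n = 9.
Posterior: Gamma(9.7+9, 7.7+8.2) = Gamma(18.7, 15.9).
Posterior mean of λ = α/β = 18.7/15.9 = 1.1761.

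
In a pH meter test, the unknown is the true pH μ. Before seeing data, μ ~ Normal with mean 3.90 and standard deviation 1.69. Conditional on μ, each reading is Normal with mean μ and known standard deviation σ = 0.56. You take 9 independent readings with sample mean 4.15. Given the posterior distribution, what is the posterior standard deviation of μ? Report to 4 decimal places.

For Normal data with known variance σ², a Normal(μ₀, σ₀²) prior on μ is conjugate. Posterior precision = 1/σ₀² + n/σ²; posterior mean is the precision-weighted average of μ₀ and x̄.
σ₀² = 1.69² = 2.8561, σ² = 0.56² = 0.3136; σ² + n·σ₀² = 0.3136 + 9·2.8561 = 26.0185.
Posterior precision = 1/σ₀² + n/σ² = 1/2.8561 + 9/0.3136 = (σ² + n·σ₀²)/(σ₀²σ²) = 26.0185/(2.8561·0.3136); posterior variance σₙ² = σ₀²σ²/(σ² + n·σ₀²) = 2.8561·0.3136/26.0185 = 0.034424.
Posterior SD = √σₙ² = √(2.8561·0.3136/26.0185) = 0.1855.

0.1855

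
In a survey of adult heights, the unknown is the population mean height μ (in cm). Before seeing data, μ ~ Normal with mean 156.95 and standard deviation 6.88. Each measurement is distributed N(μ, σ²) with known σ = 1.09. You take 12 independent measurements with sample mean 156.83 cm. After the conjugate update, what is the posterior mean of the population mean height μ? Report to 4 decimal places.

For Normal data with known variance σ², a Normal(μ₀, σ₀²) prior on μ is conjugate. Posterior precision = 1/σ₀² + n/σ²; posterior mean is the precision-weighted average of μ₀ and x̄.
n·x̄ = 12·156.83 = 1881.96.
σ₀² = 6.88² = 47.3344, σ² = 1.09² = 1.1881; σ² + n·σ₀² = 1.1881 + 12·47.3344 = 569.2009.
Posterior mean = (μ₀/σ₀² + n·x̄/σ²)/(1/σ₀² + n/σ²) = (σ²·μ₀ + σ₀²·n·x̄)/(σ² + n·σ₀²) = (1.1881·156.95 + 47.3344·1881.96)/569.2009 = 89267.919719/569.2009 = 156.8303.

156.8303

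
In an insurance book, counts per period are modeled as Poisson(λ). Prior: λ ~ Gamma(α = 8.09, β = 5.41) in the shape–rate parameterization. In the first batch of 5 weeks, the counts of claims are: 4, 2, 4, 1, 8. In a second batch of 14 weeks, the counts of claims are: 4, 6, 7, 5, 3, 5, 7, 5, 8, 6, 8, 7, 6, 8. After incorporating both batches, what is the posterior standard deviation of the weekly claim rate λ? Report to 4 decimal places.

With a Gamma(shape α, rate β) prior, the Poisson likelihood is conjugate: the posterior is Gamma(α + ΣXᵢ, β + n).
Batch 1: sum of counts S = 19 over n = 5 weeks.
After batch 1: Gamma(α+S, β+n) = Gamma(8.09+19, 5.41+5) = Gamma(27.09, 10.41).
Batch 2: sum of counts S = 85 over n = 14 weeks.
After batch 2: Gamma(α+S, β+n) = Gamma(27.09+85, 10.41+14) = Gamma(112.09, 24.41).
SD = √α/β = √112.09/24.41 = 0.4337.

0.4337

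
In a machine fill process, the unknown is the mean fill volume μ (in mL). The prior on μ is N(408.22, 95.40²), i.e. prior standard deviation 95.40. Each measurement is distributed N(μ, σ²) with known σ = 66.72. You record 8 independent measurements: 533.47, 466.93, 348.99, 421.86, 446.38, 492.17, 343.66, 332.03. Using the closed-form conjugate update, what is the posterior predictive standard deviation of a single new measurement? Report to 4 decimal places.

For Normal data with known variance σ², a Normal(μ₀, σ₀²) prior on μ is conjugate. Posterior precision = 1/σ₀² + n/σ²; posterior mean is the precision-weighted average of μ₀ and x̄.
σ₀² = 95.40² = 9101.16, σ² = 66.72² = 4451.5584; σ² + n·σ₀² = 4451.5584 + 8·9101.16 = 77260.8384.
Posterior precision = 1/σ₀² + n/σ² = 1/9101.16 + 8/4451.5584 = (σ² + n·σ₀²)/(σ₀²σ²) = 77260.8384/(9101.16·4451.5584); posterior variance σₙ² = σ₀²σ²/(σ² + n·σ₀²) = 9101.16·4451.5584/77260.8384 = 524.383971.
Predictive variance for one new observation = σₙ² + σ² = 9101.16·4451.5584/77260.8384 + 4451.5584 = σ²·(σ₀² + 77260.8384)/77260.8384 = 4451.5584·86361.9984/77260.8384 = 4975.942371; SD = √(4451.5584·86361.9984/77260.8384) = 70.5404.

70.5404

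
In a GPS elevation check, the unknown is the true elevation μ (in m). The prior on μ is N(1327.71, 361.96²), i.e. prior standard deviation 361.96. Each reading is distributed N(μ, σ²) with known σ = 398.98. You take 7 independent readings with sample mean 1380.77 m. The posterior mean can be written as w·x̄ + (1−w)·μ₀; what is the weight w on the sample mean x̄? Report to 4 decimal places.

0.8521

For Normal data with known variance σ², a Normal(μ₀, σ₀²) prior on μ is conjugate. Posterior precision = 1/σ₀² + n/σ²; posterior mean is the precision-weighted average of μ₀ and x̄.
σ₀² = 361.96² = 131015.0416, σ² = 398.98² = 159185.0404. Prior precision 1/σ₀² = 1/131015.0416; data precision n/σ² = 7/159185.0404.
w = (n/σ²)/(1/σ₀² + n/σ²) = n·σ₀²/(σ² + n·σ₀²) = 7·131015.0416/(159185.0404 + 7·131015.0416) = 917105.2912/1076290.3316 = 0.8521.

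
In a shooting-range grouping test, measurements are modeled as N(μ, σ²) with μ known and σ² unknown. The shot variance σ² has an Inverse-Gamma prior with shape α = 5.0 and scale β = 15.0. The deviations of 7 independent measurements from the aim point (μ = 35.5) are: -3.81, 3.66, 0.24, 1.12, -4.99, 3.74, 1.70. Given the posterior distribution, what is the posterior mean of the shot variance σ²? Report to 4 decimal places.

With known mean μ and an Inverse-Gamma(α, β) prior on σ², the Normal likelihood is conjugate: posterior is Inv-Gamma(α + n/2, β + Σ(xᵢ−μ)²/2).
Σ(xᵢ−μ)² = (-3.81)² + (3.66)² + (0.24)² + (1.12)² + (-4.99)² + (3.74)² + (1.70)² = 71.0014.
Posterior: Inv-Gamma(5.0 + 7/2, 15.0 + 71.0014/2) = Inv-Gamma(8.50, 50.50070).
E[σ²|data] = β/(α−1) = 50.50070/7.50 = 6.7334.

6.7334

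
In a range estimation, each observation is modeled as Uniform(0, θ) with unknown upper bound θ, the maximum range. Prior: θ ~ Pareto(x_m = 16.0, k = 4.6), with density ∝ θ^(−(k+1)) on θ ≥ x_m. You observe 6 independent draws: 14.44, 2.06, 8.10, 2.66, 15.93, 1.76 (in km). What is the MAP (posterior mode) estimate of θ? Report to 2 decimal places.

A Pareto(scale x_m, shape k) prior on the upper bound θ of Uniform(0, θ) is conjugate: posterior is Pareto(max(x_m, max xᵢ), k + n).
Sample maximum = 15.93; prior scale x_m = 16.0 → posterior scale = max = 16.00.
Posterior shape = 4.6 + 6 = 10.6.
The Pareto density is decreasing on [x_m, ∞), so the mode is x_m = 16.00.

16.00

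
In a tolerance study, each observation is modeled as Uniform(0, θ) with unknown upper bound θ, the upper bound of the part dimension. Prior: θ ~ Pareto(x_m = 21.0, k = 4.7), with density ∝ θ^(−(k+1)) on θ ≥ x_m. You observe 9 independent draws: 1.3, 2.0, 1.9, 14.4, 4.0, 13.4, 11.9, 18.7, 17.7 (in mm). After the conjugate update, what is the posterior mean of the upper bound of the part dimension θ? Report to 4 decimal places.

22.6535

A Pareto(scale x_m, shape k) prior on the upper bound θ of Uniform(0, θ) is conjugate: posterior is Pareto(max(x_m, max xᵢ), k + n).
Sample maximum = 18.7; prior scale x_m = 21.0 → posterior scale = max = 21.0.
Posterior shape = 4.7 + 9 = 13.7.
E[θ|data] = k·x_m/(k−1) = 13.7·21.0/12.7 = 22.6535.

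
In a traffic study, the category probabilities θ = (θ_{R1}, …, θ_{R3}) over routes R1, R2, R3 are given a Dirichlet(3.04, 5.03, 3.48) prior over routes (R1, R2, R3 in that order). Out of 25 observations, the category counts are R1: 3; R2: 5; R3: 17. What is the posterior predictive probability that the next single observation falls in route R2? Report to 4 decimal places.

0.2744

The Dirichlet prior is conjugate to the Multinomial likelihood: each posterior αⱼ = prior αⱼ + observed count nⱼ.
Posterior concentration: (6.04, 10.03, 20.48), total = 36.55.
P(next = R2 | data) = α_{R2}/Σα = 0.2744.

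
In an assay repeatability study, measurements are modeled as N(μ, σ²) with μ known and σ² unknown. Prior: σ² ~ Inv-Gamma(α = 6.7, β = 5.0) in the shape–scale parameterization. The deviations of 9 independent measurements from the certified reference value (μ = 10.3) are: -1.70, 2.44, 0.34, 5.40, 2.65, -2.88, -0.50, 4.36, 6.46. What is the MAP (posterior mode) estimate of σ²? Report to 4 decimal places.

5.0995

With known mean μ and an Inverse-Gamma(α, β) prior on σ², the Normal likelihood is conjugate: posterior is Inv-Gamma(α + n/2, β + Σ(xᵢ−μ)²/2).
Σ(xᵢ−μ)² = (-1.70)² + (2.44)² + (0.34)² + (5.40)² + (2.65)² + (-2.88)² + (-0.50)² + (4.36)² + (6.46)² = 114.4273.
Posterior: Inv-Gamma(6.7 + 9/2, 5.0 + 114.4273/2) = Inv-Gamma(11.20, 62.21365).
Mode = β/(α+1) = 62.21365/12.20 = 5.0995.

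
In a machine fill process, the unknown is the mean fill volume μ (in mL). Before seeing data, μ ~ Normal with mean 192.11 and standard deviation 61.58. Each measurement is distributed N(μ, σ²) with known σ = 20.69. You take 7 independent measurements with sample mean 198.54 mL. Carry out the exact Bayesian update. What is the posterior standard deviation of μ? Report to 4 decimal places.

7.7578

For Normal data with known variance σ², a Normal(μ₀, σ₀²) prior on μ is conjugate. Posterior precision = 1/σ₀² + n/σ²; posterior mean is the precision-weighted average of μ₀ and x̄.
σ₀² = 61.58² = 3792.0964, σ² = 20.69² = 428.0761; σ² + n·σ₀² = 428.0761 + 7·3792.0964 = 26972.7509.
Posterior precision = 1/σ₀² + n/σ² = 1/3792.0964 + 7/428.0761 = (σ² + n·σ₀²)/(σ₀²σ²) = 26972.7509/(3792.0964·428.0761); posterior variance σₙ² = σ₀²σ²/(σ² + n·σ₀²) = 3792.0964·428.0761/26972.7509 = 60.183177.
Posterior SD = √σₙ² = √(3792.0964·428.0761/26972.7509) = 7.7578.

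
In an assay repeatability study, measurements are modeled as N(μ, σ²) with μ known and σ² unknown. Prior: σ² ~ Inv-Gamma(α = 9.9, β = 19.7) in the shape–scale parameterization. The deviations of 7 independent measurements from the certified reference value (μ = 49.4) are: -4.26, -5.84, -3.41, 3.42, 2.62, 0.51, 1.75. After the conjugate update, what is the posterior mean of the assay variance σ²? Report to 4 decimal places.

With known mean μ and an Inverse-Gamma(α, β) prior on σ², the Normal likelihood is conjugate: posterior is Inv-Gamma(α + n/2, β + Σ(xᵢ−μ)²/2).
Σ(xᵢ−μ)² = (-4.26)² + (-5.84)² + (-3.41)² + (3.42)² + (2.62)² + (0.51)² + (1.75)² = 85.7647.
Posterior: Inv-Gamma(9.9 + 7/2, 19.7 + 85.7647/2) = Inv-Gamma(13.40, 62.58235).
E[σ²|data] = β/(α−1) = 62.58235/12.40 = 5.0470.

5.0470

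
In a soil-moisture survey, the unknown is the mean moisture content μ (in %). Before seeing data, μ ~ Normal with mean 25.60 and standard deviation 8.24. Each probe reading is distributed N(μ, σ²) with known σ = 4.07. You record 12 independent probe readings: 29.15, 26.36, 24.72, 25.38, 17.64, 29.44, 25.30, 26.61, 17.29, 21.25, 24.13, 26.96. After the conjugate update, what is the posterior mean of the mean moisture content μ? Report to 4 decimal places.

24.5407

For Normal data with known variance σ², a Normal(μ₀, σ₀²) prior on μ is conjugate. Posterior precision = 1/σ₀² + n/σ²; posterior mean is the precision-weighted average of μ₀ and x̄.
Σxᵢ = 29.15 + 26.36 + 24.72 + 25.38 + 17.64 + 29.44 + 25.30 + 26.61 + 17.29 + 21.25 + 24.13 + 26.96 = 294.23, so n·x̄ = 294.23.
σ₀² = 8.24² = 67.8976, σ² = 4.07² = 16.5649; σ² + n·σ₀² = 16.5649 + 12·67.8976 = 831.3361.
Posterior mean = (μ₀/σ₀² + n·x̄/σ²)/(1/σ₀² + n/σ²) = (σ²·μ₀ + σ₀²·n·x̄)/(σ² + n·σ₀²) = (16.5649·25.60 + 67.8976·294.23)/831.3361 = 20401.572288/831.3361 = 24.5407.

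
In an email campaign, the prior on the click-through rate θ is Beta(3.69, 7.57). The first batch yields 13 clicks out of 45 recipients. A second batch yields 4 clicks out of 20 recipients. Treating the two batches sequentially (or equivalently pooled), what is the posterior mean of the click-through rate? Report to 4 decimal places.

0.2713

The Beta prior is conjugate to a Binomial/Bernoulli likelihood; the update adds successes to α and failures to β.
After batch 1: Beta(3.69+13, 7.57+32) = Beta(16.69, 39.57).
After batch 2: Beta(16.69+4, 39.57+16) = Beta(20.69, 55.57).
Posterior mean = α/(α+β) = 20.69/76.26 = 0.2713.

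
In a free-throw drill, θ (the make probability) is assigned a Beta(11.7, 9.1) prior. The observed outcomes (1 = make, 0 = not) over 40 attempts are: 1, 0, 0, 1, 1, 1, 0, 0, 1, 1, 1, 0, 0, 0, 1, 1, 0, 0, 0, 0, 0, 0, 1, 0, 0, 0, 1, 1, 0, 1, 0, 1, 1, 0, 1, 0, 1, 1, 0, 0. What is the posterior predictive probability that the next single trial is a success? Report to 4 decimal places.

0.4885

The Beta prior is conjugate to a Binomial/Bernoulli likelihood; the update adds successes to α and failures to β.
Posterior: Beta(α+k, β+n−k) = Beta(11.7+18, 9.1+22) = Beta(29.7, 31.1).
For a single future Bernoulli trial, P(success | data) = α/(α+β) = 0.4885.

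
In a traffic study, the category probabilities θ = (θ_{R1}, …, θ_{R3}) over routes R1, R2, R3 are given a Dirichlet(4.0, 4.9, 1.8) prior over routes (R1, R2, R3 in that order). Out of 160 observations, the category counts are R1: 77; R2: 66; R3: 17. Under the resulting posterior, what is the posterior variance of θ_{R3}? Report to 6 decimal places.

The Dirichlet prior is conjugate to the Multinomial likelihood: each posterior αⱼ = prior αⱼ + observed count nⱼ.
Posterior concentration: (81.0, 70.9, 18.8), total = 170.7.
Var[θ_j] = α_j(Σα−α_j)/((Σα)²(Σα+1)) = 18.8·151.9/(170.7²·171.7) = 0.000571.

0.000571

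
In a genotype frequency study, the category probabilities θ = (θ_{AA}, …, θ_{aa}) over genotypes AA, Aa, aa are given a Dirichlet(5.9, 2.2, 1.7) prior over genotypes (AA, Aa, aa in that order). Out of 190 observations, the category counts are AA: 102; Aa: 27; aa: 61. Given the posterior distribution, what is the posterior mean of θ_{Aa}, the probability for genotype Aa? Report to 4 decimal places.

The Dirichlet prior is conjugate to the Multinomial likelihood: each posterior αⱼ = prior αⱼ + observed count nⱼ.
Posterior concentration: (107.9, 29.2, 62.7), total = 199.8.
E[θ_{Aa}|data] = α_{Aa}/Σα = 29.2/199.8 = 0.1461.

0.1461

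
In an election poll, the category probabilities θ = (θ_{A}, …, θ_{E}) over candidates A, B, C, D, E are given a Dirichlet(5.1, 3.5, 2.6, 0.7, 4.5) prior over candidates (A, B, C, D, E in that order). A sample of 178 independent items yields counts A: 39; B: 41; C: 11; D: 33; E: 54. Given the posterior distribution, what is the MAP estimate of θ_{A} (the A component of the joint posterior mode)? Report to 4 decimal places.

The Dirichlet prior is conjugate to the Multinomial likelihood: each posterior αⱼ = prior αⱼ + observed count nⱼ.
Posterior concentration: (44.1, 44.5, 13.6, 33.7, 58.5), total = 194.4.
Joint mode component: (α_{A}−1)/(Σα−K) = 43.1/189.4 = 0.2276.

0.2276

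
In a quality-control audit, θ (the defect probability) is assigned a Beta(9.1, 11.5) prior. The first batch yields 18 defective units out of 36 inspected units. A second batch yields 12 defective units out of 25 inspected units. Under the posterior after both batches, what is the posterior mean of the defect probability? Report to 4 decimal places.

0.4792

The Beta prior is conjugate to a Binomial/Bernoulli likelihood; the update adds successes to α and failures to β.
After batch 1: Beta(9.1+18, 11.5+18) = Beta(27.1, 29.5).
After batch 2: Beta(27.1+12, 29.5+13) = Beta(39.1, 42.5).
Posterior mean = α/(α+β) = 39.1/81.6 = 0.4792.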